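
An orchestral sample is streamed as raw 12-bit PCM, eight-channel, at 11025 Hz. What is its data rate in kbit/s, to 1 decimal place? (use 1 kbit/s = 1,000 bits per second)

Bit rate = 11,025 × 12 × 8 = 1,058,400 bits/s.
= 1058.4 kbit/s.

1058.4 kbit/s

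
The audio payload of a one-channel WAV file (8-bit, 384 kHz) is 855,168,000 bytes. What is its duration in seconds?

Byte rate = 384,000 × 1 × 1 = 384,000 bytes/s.
Duration = 855,168,000 / 384,000 = 2,227 s.

2,227 seconds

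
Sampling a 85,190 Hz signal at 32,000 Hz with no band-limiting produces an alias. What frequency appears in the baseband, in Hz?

Nyquist = 32,000/2 = 16,000 Hz; 85,190 Hz exceeds it.
Alias = |85,190 − 3×32,000| = |85,190 − 96,000| = 10,810 Hz.

10,810 Hz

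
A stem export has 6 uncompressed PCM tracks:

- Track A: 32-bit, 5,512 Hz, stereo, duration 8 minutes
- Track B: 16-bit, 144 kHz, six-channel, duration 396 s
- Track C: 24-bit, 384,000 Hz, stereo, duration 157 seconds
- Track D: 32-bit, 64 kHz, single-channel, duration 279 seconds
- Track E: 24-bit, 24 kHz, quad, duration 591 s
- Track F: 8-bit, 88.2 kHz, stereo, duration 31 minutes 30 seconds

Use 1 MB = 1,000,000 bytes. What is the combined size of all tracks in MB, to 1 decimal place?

1642.2 MB

Track A: 8 minutes = 480 s; 5,512 × 480 × 4 × 2 = 21,166,080 bytes.
Track B: 144,000 × 396 × 2 × 6 = 684,288,000 bytes.
Track C: 384,000 × 157 × 3 × 2 = 361,728,000 bytes.
Track D: 64,000 × 279 × 4 × 1 = 71,424,000 bytes.
Track E: 24,000 × 591 × 3 × 4 = 170,208,000 bytes.
Track F: 31 minutes 30 seconds = 1,890 s; 88,200 × 1,890 × 1 × 2 = 333,396,000 bytes.
Total = 1,642,210,080 bytes = 1642.2 MB.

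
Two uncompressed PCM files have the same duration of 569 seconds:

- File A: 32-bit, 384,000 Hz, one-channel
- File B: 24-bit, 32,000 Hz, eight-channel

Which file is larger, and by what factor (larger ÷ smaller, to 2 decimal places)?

File A: 384,000 × 4 × 1 = 1,536,000 bytes/s.
File B: 32,000 × 3 × 8 = 768,000 bytes/s.
File A is larger; ratio = 873,984,000 / 436,992,000 = 2.00.

File A, by a factor of 2.00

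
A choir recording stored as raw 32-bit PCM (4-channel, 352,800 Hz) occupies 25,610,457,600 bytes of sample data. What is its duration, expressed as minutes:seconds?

Byte rate = 352,800 × 4 × 4 = 5,644,800 bytes/s.
Duration = 25,610,457,600 / 5,644,800 = 4,537 s.
4,537 s = 75:37.

75:37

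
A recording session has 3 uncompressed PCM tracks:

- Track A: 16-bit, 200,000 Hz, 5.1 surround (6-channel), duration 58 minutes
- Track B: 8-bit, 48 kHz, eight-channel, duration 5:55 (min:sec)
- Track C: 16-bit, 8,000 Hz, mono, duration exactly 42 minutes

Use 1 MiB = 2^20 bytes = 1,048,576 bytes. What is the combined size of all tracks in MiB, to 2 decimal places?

Track A: 58 minutes = 3,480 s; 200,000 × 3,480 × 2 × 6 = 8,352,000,000 bytes.
Track B: 5:55 (min:sec) = 355 s; 48,000 × 355 × 1 × 8 = 136,320,000 bytes.
Track C: exactly 42 minutes = 2,520 s; 8,000 × 2,520 × 2 × 1 = 40,320,000 bytes.
Total = 8,528,640,000 bytes = 8133.54 MiB.

8133.54 MiB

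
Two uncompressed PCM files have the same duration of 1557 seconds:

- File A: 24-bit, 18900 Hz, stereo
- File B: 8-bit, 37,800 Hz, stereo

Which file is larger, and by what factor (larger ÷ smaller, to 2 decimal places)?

File A: 18,900 × 3 × 2 = 113,400 bytes/s.
File B: 37,800 × 1 × 2 = 75,600 bytes/s.
File A is larger; ratio = 176,563,800 / 117,709,200 = 1.50.

File A, by a factor of 1.50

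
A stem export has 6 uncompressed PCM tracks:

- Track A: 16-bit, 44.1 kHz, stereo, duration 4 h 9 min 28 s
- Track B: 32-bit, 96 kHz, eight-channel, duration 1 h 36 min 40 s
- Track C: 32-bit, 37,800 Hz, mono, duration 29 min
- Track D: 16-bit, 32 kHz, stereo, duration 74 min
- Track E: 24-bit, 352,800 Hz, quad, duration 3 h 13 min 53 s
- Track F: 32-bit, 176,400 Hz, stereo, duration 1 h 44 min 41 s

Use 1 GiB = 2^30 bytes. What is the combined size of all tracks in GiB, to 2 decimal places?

Track A: 4 h 9 min 28 s = 14,968 s; 44,100 × 14,968 × 2 × 2 = 2,640,355,200 bytes.
Track B: 1 h 36 min 40 s = 5,800 s; 96,000 × 5,800 × 4 × 8 = 17,817,600,000 bytes.
Track C: 29 min = 1,740 s; 37,800 × 1,740 × 4 × 1 = 263,088,000 bytes.
Track D: 74 min = 4,440 s; 32,000 × 4,440 × 2 × 2 = 568,320,000 bytes.
Track E: 3 h 13 min 53 s = 11,633 s; 352,800 × 11,633 × 3 × 4 = 49,249,468,800 bytes.
Track F: 1 h 44 min 41 s = 6,281 s; 176,400 × 6,281 × 4 × 2 = 8,863,747,200 bytes.
Total = 79,402,579,200 bytes = 73.95 GiB.

73.95 GiB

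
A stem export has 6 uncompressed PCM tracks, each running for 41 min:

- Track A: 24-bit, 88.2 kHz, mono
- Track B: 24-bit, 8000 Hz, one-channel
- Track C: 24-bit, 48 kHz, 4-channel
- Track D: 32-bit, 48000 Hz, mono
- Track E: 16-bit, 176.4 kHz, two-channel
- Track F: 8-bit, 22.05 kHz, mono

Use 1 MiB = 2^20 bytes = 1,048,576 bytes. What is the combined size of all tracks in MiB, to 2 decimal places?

4185.92 MiB

41 min = 2,460 s.
Track A: 88,200 × 2,460 × 3 × 1 = 650,916,000 bytes.
Track B: 8,000 × 2,460 × 3 × 1 = 59,040,000 bytes.
Track C: 48,000 × 2,460 × 3 × 4 = 1,416,960,000 bytes.
Track D: 48,000 × 2,460 × 4 × 1 = 472,320,000 bytes.
Track E: 176,400 × 2,460 × 2 × 2 = 1,735,776,000 bytes.
Track F: 22,050 × 2,460 × 1 × 1 = 54,243,000 bytes.
Total = 4,389,255,000 bytes = 4185.92 MiB.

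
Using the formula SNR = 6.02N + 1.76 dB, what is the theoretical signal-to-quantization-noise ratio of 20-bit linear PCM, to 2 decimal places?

6.02 × 20 + 1.76 = 122.16 dB.

122.16 dB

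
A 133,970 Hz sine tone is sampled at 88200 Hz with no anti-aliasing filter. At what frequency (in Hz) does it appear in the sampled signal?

Nyquist = 88,200/2 = 44,100 Hz; 133,970 Hz exceeds it.
Alias = |133,970 − 2×88,200| = |133,970 − 176,400| = 42,430 Hz.

42,430 Hz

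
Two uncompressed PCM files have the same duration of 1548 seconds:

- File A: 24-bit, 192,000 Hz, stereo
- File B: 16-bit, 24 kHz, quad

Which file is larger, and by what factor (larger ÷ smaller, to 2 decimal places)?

File A, by a factor of 6.00

File A: 192,000 × 3 × 2 = 1,152,000 bytes/s.
File B: 24,000 × 2 × 4 = 192,000 bytes/s.
File A is larger; ratio = 1,783,296,000 / 297,216,000 = 6.00.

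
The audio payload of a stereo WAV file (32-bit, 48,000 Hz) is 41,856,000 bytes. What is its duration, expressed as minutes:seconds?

Byte rate = 48,000 × 4 × 2 = 384,000 bytes/s.
Duration = 41,856,000 / 384,000 = 109 s.
109 s = 1:49.

1:49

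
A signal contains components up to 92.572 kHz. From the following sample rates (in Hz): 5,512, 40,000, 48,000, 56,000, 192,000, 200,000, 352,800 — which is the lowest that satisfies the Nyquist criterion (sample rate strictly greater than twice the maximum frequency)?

Need sample rate > 2 × 92,572 = 185,144 Hz.
Lowest listed rate above 185,144 Hz is 192,000 Hz.

192,000 Hz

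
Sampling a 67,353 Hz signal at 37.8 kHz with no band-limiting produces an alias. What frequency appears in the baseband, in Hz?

Nyquist = 37,800/2 = 18,900 Hz; 67,353 Hz exceeds it.
Alias = |67,353 − 2×37,800| = |67,353 − 75,600| = 8,247 Hz.

8,247 Hz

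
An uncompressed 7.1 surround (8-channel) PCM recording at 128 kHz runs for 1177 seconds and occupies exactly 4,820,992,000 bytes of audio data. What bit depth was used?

Bytes per sample = 4,820,992,000 / (128,000 × 1,177 × 8) = 4,820,992,000 / 1,205,248,000 = 4.
Bit depth = 4 × 8 = 32 bits.

32 bits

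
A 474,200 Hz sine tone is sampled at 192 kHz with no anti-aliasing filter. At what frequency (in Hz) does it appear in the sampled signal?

Nyquist = 192,000/2 = 96,000 Hz; 474,200 Hz exceeds it.
Alias = |474,200 − 2×192,000| = |474,200 − 384,000| = 90,200 Hz.

90,200 Hz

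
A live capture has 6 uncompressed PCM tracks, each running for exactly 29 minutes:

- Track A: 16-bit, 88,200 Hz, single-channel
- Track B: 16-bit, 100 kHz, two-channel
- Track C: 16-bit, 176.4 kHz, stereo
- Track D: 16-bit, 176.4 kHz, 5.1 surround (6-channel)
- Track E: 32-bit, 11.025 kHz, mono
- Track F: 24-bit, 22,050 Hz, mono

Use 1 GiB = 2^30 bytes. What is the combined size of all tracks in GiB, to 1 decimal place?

5.7 GiB

exactly 29 minutes = 1,740 s.
Track A: 88,200 × 1,740 × 2 × 1 = 306,936,000 bytes.
Track B: 100,000 × 1,740 × 2 × 2 = 696,000,000 bytes.
Track C: 176,400 × 1,740 × 2 × 2 = 1,227,744,000 bytes.
Track D: 176,400 × 1,740 × 2 × 6 = 3,683,232,000 bytes.
Track E: 11,025 × 1,740 × 4 × 1 = 76,734,000 bytes.
Track F: 22,050 × 1,740 × 3 × 1 = 115,101,000 bytes.
Total = 6,105,747,000 bytes = 5.7 GiB.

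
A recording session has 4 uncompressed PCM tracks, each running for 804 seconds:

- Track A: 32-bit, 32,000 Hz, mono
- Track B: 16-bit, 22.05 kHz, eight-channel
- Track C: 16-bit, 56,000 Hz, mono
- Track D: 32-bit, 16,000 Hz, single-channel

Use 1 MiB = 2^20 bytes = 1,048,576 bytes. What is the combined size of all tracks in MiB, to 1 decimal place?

503.6 MiB

Track A: 32,000 × 804 × 4 × 1 = 102,912,000 bytes.
Track B: 22,050 × 804 × 2 × 8 = 283,651,200 bytes.
Track C: 56,000 × 804 × 2 × 1 = 90,048,000 bytes.
Track D: 16,000 × 804 × 4 × 1 = 51,456,000 bytes.
Total = 528,067,200 bytes = 503.6 MiB.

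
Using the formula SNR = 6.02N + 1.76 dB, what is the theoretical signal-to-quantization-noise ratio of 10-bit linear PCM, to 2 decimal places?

6.02 × 10 + 1.76 = 61.96 dB.

61.96 dB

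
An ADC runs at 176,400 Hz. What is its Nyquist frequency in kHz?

88.2 kHz

Nyquist frequency = sample rate / 2 = 176,400 / 2 = 88.2 kHz.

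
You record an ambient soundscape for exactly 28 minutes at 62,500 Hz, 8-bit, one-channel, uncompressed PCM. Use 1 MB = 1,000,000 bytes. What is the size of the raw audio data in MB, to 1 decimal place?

105.0 MB

Duration = exactly 28 minutes = 1,680 s.
Bytes = 62,500 samples/s × 1,680 s × 1 bytes/sample × 1 ch = 105,000,000 bytes.
105,000,000 / 1,000,000 = 105.0 MB.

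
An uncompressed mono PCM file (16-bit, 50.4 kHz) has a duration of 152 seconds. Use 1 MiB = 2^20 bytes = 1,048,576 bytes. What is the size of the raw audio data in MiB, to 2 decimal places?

Bytes = 50,400 samples/s × 152 s × 2 bytes/sample × 1 ch = 15,321,600 bytes.
15,321,600 / 1,048,576 = 14.61 MiB.

14.61 MiB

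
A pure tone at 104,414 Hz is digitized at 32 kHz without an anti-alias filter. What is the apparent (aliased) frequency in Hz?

8,414 Hz

Nyquist = 32,000/2 = 16,000 Hz; 104,414 Hz exceeds it.
Alias = |104,414 − 3×32,000| = |104,414 − 96,000| = 8,414 Hz.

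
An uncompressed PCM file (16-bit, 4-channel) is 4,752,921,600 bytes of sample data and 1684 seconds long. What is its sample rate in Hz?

352,800 Hz

Bytes = sample_rate × seconds × bytes_per_sample × channels.
sample_rate = 4,752,921,600 / (1,684 × 2 × 4) = 4,752,921,600 / 13,472 = 352,800 Hz.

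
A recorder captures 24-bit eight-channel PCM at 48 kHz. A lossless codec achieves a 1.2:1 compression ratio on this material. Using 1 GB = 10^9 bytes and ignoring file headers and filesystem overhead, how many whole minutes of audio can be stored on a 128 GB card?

2,222 minutes

Uncompressed byte rate = 48,000 × 3 × 8 = 1,152,000 bytes/s.
After 1.2:1 compression, effective rate ≈ 960000 bytes/s.
Capacity = 128 × 1,000,000,000 = 128,000,000,000 bytes.
128,000,000,000 / effective rate ≈ 133333.33 s → 2,222 minutes.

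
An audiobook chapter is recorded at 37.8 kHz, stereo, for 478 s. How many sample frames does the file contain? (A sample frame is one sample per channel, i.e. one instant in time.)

37,800 samples/s × 478 s = 18,068,400 frames.

18,068,400 sample frames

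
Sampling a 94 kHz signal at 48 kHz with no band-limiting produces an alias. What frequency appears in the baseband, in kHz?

Nyquist = 48,000/2 = 24,000 Hz; 94,000 Hz exceeds it.
Alias = |94,000 − 2×48,000| = |94,000 − 96,000| = 2,000 Hz = 2 kHz.

2 kHz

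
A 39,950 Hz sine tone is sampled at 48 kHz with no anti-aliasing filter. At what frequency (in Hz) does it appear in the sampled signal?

Nyquist = 48,000/2 = 24,000 Hz; 39,950 Hz exceeds it.
Alias = |39,950 − 1×48,000| = |39,950 − 48,000| = 8,050 Hz.

8,050 Hz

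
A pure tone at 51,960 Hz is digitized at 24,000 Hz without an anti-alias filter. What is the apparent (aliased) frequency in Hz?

3,960 Hz

Nyquist = 24,000/2 = 12,000 Hz; 51,960 Hz exceeds it.
Alias = |51,960 − 2×24,000| = |51,960 − 48,000| = 3,960 Hz.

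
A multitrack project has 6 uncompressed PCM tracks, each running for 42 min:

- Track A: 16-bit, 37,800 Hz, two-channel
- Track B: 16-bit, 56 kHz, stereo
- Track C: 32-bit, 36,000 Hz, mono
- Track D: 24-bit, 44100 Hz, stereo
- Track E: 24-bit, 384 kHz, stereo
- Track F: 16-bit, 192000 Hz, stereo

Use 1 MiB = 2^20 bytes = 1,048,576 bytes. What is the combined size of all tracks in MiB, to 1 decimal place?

42 min = 2,520 s.
Track A: 37,800 × 2,520 × 2 × 2 = 381,024,000 bytes.
Track B: 56,000 × 2,520 × 2 × 2 = 564,480,000 bytes.
Track C: 36,000 × 2,520 × 4 × 1 = 362,880,000 bytes.
Track D: 44,100 × 2,520 × 3 × 2 = 666,792,000 bytes.
Track E: 384,000 × 2,520 × 3 × 2 = 5,806,080,000 bytes.
Track F: 192,000 × 2,520 × 2 × 2 = 1,935,360,000 bytes.
Total = 9,716,616,000 bytes = 9266.5 MiB.

9266.5 MiB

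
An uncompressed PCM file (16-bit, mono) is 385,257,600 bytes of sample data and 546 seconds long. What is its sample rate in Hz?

Bytes = sample_rate × seconds × bytes_per_sample × channels.
sample_rate = 385,257,600 / (546 × 2 × 1) = 385,257,600 / 1,092 = 352,800 Hz.

352,800 Hz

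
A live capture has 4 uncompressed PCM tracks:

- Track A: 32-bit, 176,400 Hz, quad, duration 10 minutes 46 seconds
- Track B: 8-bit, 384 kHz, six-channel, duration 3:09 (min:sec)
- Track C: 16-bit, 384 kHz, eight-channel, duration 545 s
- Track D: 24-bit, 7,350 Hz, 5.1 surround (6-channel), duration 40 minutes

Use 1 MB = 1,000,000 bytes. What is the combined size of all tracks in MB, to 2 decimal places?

Track A: 10 minutes 46 seconds = 646 s; 176,400 × 646 × 4 × 4 = 1,823,270,400 bytes.
Track B: 3:09 (min:sec) = 189 s; 384,000 × 189 × 1 × 6 = 435,456,000 bytes.
Track C: 384,000 × 545 × 2 × 8 = 3,348,480,000 bytes.
Track D: 40 minutes = 2,400 s; 7,350 × 2,400 × 3 × 6 = 317,520,000 bytes.
Total = 5,924,726,400 bytes = 5924.73 MB.

5924.73 MB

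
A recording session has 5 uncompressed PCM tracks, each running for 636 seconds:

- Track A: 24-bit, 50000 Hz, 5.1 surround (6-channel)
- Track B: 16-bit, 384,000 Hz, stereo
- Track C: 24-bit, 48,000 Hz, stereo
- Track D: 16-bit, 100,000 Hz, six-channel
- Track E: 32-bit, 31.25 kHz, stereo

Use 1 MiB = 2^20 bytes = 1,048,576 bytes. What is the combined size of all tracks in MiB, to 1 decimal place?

2531.7 MiB

Track A: 50,000 × 636 × 3 × 6 = 572,400,000 bytes.
Track B: 384,000 × 636 × 2 × 2 = 976,896,000 bytes.
Track C: 48,000 × 636 × 3 × 2 = 183,168,000 bytes.
Track D: 100,000 × 636 × 2 × 6 = 763,200,000 bytes.
Track E: 31,250 × 636 × 4 × 2 = 159,000,000 bytes.
Total = 2,654,664,000 bytes = 2531.7 MiB.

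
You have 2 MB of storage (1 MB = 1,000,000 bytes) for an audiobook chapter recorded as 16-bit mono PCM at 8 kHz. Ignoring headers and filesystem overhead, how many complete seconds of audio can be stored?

125 seconds

Uncompressed byte rate = 8,000 × 2 × 1 = 16,000 bytes/s.
Capacity = 2 × 1,000,000 = 2,000,000 bytes.
2,000,000 / 16,000 ≈ 125 s → 125 seconds.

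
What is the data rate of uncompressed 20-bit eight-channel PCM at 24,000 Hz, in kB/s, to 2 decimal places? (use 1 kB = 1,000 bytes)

Bit rate = 24,000 × 20 × 8 = 3,840,000 bits/s.
3,840,000 / 8 = 480,000 B/s = 480.00 kB/s.

480.00 kB/s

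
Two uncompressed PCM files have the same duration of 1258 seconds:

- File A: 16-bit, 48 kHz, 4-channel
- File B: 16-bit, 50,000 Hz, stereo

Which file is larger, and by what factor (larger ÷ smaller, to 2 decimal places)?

File A: 48,000 × 2 × 4 = 384,000 bytes/s.
File B: 50,000 × 2 × 2 = 200,000 bytes/s.
File A is larger; ratio = 483,072,000 / 251,600,000 = 1.92.

File A, by a factor of 1.92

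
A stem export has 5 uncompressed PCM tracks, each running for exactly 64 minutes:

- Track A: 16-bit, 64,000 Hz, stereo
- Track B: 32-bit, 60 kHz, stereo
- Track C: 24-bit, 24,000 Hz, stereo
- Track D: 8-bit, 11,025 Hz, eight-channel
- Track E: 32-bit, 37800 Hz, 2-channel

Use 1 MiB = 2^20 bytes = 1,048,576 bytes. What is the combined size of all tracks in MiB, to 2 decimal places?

exactly 64 minutes = 3,840 s.
Track A: 64,000 × 3,840 × 2 × 2 = 983,040,000 bytes.
Track B: 60,000 × 3,840 × 4 × 2 = 1,843,200,000 bytes.
Track C: 24,000 × 3,840 × 3 × 2 = 552,960,000 bytes.
Track D: 11,025 × 3,840 × 1 × 8 = 338,688,000 bytes.
Track E: 37,800 × 3,840 × 4 × 2 = 1,161,216,000 bytes.
Total = 4,879,104,000 bytes = 4653.08 MiB.

4653.08 MiB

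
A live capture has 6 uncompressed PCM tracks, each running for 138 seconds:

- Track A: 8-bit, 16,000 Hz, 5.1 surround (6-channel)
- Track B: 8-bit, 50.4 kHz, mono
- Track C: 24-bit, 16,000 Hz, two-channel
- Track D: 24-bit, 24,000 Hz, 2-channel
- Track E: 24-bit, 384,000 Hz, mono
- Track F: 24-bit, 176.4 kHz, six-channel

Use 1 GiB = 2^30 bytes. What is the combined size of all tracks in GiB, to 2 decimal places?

0.61 GiB

Track A: 16,000 × 138 × 1 × 6 = 13,248,000 bytes.
Track B: 50,400 × 138 × 1 × 1 = 6,955,200 bytes.
Track C: 16,000 × 138 × 3 × 2 = 13,248,000 bytes.
Track D: 24,000 × 138 × 3 × 2 = 19,872,000 bytes.
Track E: 384,000 × 138 × 3 × 1 = 158,976,000 bytes.
Track F: 176,400 × 138 × 3 × 6 = 438,177,600 bytes.
Total = 650,476,800 bytes = 0.61 GiB.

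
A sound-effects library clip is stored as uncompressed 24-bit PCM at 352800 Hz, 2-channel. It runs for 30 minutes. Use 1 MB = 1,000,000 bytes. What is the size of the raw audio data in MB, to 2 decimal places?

Duration = 30 minutes = 1,800 s.
Bytes = 352,800 samples/s × 1,800 s × 3 bytes/sample × 2 ch = 3,810,240,000 bytes.
3,810,240,000 / 1,000,000 = 3810.24 MB.

3810.24 MB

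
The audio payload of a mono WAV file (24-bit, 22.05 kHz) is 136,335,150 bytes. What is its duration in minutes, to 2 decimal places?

Byte rate = 22,050 × 3 × 1 = 66,150 bytes/s.
Duration = 136,335,150 / 66,150 = 2,061 s.
2,061 s / 60 = 34.35 minutes.

34.35 minutes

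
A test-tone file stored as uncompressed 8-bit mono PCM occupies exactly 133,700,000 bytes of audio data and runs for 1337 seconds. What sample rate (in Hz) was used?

Bytes = sample_rate × seconds × bytes_per_sample × channels.
sample_rate = 133,700,000 / (1,337 × 1 × 1) = 133,700,000 / 1,337 = 100,000 Hz.

100,000 Hz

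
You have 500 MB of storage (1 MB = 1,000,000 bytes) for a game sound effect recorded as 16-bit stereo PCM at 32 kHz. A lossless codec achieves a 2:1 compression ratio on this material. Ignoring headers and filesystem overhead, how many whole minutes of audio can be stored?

130 minutes

Uncompressed byte rate = 32,000 × 2 × 2 = 128,000 bytes/s.
After 2:1 compression, effective rate ≈ 64000 bytes/s.
Capacity = 500 × 1,000,000 = 500,000,000 bytes.
500,000,000 / effective rate ≈ 7812.5 s → 130 minutes.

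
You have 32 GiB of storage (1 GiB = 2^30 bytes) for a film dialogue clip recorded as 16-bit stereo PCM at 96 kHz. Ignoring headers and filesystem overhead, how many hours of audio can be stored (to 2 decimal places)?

24.86 hours

Uncompressed byte rate = 96,000 × 2 × 2 = 384,000 bytes/s.
Capacity = 32 × 1,073,741,824 = 34,359,738,368 bytes.
34,359,738,368 / 384,000 ≈ 89478.49 s → 24.86 hours.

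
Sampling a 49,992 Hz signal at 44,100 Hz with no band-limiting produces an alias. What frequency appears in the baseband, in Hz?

Nyquist = 44,100/2 = 22,050 Hz; 49,992 Hz exceeds it.
Alias = |49,992 − 1×44,100| = |49,992 − 44,100| = 5,892 Hz.

5,892 Hz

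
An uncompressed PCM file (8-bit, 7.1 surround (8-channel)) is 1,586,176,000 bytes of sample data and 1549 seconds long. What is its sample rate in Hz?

128,000 Hz

Bytes = sample_rate × seconds × bytes_per_sample × channels.
sample_rate = 1,586,176,000 / (1,549 × 1 × 8) = 1,586,176,000 / 12,392 = 128,000 Hz.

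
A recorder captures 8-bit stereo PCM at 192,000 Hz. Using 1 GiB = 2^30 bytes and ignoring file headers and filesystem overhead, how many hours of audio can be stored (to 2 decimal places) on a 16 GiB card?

Uncompressed byte rate = 192,000 × 1 × 2 = 384,000 bytes/s.
Capacity = 16 × 1,073,741,824 = 17,179,869,184 bytes.
17,179,869,184 / 384,000 ≈ 44739.24 s → 12.43 hours.

12.43 hours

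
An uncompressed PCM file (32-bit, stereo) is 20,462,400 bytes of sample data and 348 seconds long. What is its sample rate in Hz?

7,350 Hz

Bytes = sample_rate × seconds × bytes_per_sample × channels.
sample_rate = 20,462,400 / (348 × 4 × 2) = 20,462,400 / 2,784 = 7,350 Hz.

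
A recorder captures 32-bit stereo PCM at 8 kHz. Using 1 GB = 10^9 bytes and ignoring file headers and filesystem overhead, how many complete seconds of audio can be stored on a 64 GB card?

1,000,000 seconds

Uncompressed byte rate = 8,000 × 4 × 2 = 64,000 bytes/s.
Capacity = 64 × 1,000,000,000 = 64,000,000,000 bytes.
64,000,000,000 / 64,000 ≈ 1000000 s → 1,000,000 seconds.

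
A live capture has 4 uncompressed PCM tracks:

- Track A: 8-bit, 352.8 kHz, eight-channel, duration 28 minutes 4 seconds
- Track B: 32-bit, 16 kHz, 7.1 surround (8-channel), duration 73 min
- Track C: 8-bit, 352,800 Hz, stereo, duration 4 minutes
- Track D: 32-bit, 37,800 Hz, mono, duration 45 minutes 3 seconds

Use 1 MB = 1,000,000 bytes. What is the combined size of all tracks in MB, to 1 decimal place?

Track A: 28 minutes 4 seconds = 1,684 s; 352,800 × 1,684 × 1 × 8 = 4,752,921,600 bytes.
Track B: 73 min = 4,380 s; 16,000 × 4,380 × 4 × 8 = 2,242,560,000 bytes.
Track C: 4 minutes = 240 s; 352,800 × 240 × 1 × 2 = 169,344,000 bytes.
Track D: 45 minutes 3 seconds = 2,703 s; 37,800 × 2,703 × 4 × 1 = 408,693,600 bytes.
Total = 7,573,519,200 bytes = 7573.5 MB.

7573.5 MB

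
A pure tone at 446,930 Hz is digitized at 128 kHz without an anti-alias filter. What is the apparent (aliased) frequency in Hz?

62,930 Hz

Nyquist = 128,000/2 = 64,000 Hz; 446,930 Hz exceeds it.
Alias = |446,930 − 3×128,000| = |446,930 − 384,000| = 62,930 Hz.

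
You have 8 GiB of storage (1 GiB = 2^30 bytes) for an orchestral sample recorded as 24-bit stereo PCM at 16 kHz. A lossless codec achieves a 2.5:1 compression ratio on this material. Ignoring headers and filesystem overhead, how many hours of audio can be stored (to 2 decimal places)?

62.14 hours

Uncompressed byte rate = 16,000 × 3 × 2 = 96,000 bytes/s.
After 2.5:1 compression, effective rate ≈ 38400 bytes/s.
Capacity = 8 × 1,073,741,824 = 8,589,934,592 bytes.
8,589,934,592 / effective rate ≈ 223696.21 s → 62.14 hours.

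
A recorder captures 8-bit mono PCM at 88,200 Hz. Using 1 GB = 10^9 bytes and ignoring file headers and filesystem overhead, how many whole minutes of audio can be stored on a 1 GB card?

188 minutes

Uncompressed byte rate = 88,200 × 1 × 1 = 88,200 bytes/s.
Capacity = 1 × 1,000,000,000 = 1,000,000,000 bytes.
1,000,000,000 / 88,200 ≈ 11337.87 s → 188 minutes.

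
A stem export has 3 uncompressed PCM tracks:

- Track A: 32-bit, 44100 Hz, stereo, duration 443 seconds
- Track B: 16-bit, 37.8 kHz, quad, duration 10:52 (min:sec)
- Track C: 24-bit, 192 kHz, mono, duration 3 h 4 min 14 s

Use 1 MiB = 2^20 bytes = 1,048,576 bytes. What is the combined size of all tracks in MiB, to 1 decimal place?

Track A: 44,100 × 443 × 4 × 2 = 156,290,400 bytes.
Track B: 10:52 (min:sec) = 652 s; 37,800 × 652 × 2 × 4 = 197,164,800 bytes.
Track C: 3 h 4 min 14 s = 11,054 s; 192,000 × 11,054 × 3 × 1 = 6,367,104,000 bytes.
Total = 6,720,559,200 bytes = 6409.2 MiB.

6409.2 MiB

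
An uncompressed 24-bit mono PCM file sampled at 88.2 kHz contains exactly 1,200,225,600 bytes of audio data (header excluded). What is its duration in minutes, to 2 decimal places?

75.60 minutes

Byte rate = 88,200 × 3 × 1 = 264,600 bytes/s.
Duration = 1,200,225,600 / 264,600 = 4,536 s.
4,536 s / 60 = 75.60 minutes.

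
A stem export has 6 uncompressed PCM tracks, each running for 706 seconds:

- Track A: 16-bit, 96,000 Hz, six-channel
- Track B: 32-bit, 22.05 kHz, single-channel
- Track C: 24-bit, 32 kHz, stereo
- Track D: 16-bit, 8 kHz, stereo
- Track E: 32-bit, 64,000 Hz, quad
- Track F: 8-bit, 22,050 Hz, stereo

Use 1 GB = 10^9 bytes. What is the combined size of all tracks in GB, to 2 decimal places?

Track A: 96,000 × 706 × 2 × 6 = 813,312,000 bytes.
Track B: 22,050 × 706 × 4 × 1 = 62,269,200 bytes.
Track C: 32,000 × 706 × 3 × 2 = 135,552,000 bytes.
Track D: 8,000 × 706 × 2 × 2 = 22,592,000 bytes.
Track E: 64,000 × 706 × 4 × 4 = 722,944,000 bytes.
Track F: 22,050 × 706 × 1 × 2 = 31,134,600 bytes.
Total = 1,787,803,800 bytes = 1.79 GB.

1.79 GB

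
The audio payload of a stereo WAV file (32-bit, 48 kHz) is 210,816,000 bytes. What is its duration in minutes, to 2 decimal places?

Byte rate = 48,000 × 4 × 2 = 384,000 bytes/s.
Duration = 210,816,000 / 384,000 = 549 s.
549 s / 60 = 9.15 minutes.

9.15 minutes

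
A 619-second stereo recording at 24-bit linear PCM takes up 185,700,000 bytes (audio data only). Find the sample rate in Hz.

Bytes = sample_rate × seconds × bytes_per_sample × channels.
sample_rate = 185,700,000 / (619 × 3 × 2) = 185,700,000 / 3,714 = 50,000 Hz.

50,000 Hz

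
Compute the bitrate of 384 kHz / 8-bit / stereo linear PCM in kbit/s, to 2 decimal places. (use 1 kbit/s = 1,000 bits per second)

6144.00 kbit/s

Bit rate = 384,000 × 8 × 2 = 6,144,000 bits/s.
= 6144.00 kbit/s.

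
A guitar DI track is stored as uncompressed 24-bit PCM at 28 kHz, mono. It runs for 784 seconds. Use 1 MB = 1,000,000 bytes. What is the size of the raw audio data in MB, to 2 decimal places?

65.86 MB

Bytes = 28,000 samples/s × 784 s × 3 bytes/sample × 1 ch = 65,856,000 bytes.
65,856,000 / 1,000,000 = 65.86 MB.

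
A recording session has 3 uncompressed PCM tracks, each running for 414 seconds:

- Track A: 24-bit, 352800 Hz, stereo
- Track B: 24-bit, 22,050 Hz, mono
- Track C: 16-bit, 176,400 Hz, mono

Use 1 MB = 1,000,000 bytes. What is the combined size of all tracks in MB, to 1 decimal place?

1049.8 MB

Track A: 352,800 × 414 × 3 × 2 = 876,355,200 bytes.
Track B: 22,050 × 414 × 3 × 1 = 27,386,100 bytes.
Track C: 176,400 × 414 × 2 × 1 = 146,059,200 bytes.
Total = 1,049,800,500 bytes = 1049.8 MB.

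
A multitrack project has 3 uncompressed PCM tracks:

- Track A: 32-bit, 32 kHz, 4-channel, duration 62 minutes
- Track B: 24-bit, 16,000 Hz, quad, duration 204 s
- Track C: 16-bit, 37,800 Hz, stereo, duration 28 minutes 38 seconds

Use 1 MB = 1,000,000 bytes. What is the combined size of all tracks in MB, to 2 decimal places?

2203.57 MB

Track A: 62 minutes = 3,720 s; 32,000 × 3,720 × 4 × 4 = 1,904,640,000 bytes.
Track B: 16,000 × 204 × 3 × 4 = 39,168,000 bytes.
Track C: 28 minutes 38 seconds = 1,718 s; 37,800 × 1,718 × 2 × 2 = 259,761,600 bytes.
Total = 2,203,569,600 bytes = 2203.57 MB.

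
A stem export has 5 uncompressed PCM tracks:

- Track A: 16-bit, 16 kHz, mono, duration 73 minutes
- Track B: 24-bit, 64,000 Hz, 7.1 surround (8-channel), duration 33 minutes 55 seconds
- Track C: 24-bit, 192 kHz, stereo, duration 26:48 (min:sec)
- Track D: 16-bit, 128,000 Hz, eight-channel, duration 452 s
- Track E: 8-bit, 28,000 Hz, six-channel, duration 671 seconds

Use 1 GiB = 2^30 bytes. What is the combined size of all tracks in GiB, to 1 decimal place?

5.7 GiB

Track A: 73 minutes = 4,380 s; 16,000 × 4,380 × 2 × 1 = 140,160,000 bytes.
Track B: 33 minutes 55 seconds = 2,035 s; 64,000 × 2,035 × 3 × 8 = 3,125,760,000 bytes.
Track C: 26:48 (min:sec) = 1,608 s; 192,000 × 1,608 × 3 × 2 = 1,852,416,000 bytes.
Track D: 128,000 × 452 × 2 × 8 = 925,696,000 bytes.
Track E: 28,000 × 671 × 1 × 6 = 112,728,000 bytes.
Total = 6,156,760,000 bytes = 5.7 GiB.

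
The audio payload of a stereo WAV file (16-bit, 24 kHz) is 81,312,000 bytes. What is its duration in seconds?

847 seconds

Byte rate = 24,000 × 2 × 2 = 96,000 bytes/s.
Duration = 81,312,000 / 96,000 = 847 s.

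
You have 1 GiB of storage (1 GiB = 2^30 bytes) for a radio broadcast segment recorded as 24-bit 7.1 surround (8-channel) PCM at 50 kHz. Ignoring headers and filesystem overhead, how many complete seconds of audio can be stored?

Uncompressed byte rate = 50,000 × 3 × 8 = 1,200,000 bytes/s.
Capacity = 1 × 1,073,741,824 = 1,073,741,824 bytes.
1,073,741,824 / 1,200,000 ≈ 894.78 s → 894 seconds.

894 seconds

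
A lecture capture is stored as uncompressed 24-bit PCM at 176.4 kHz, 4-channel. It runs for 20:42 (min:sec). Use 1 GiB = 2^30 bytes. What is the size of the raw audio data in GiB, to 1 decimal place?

2.4 GiB

Duration = 20:42 (min:sec) = 1,242 s.
Bytes = 176,400 samples/s × 1,242 s × 3 bytes/sample × 4 ch = 2,629,065,600 bytes.
2,629,065,600 / 1,073,741,824 = 2.4 GiB.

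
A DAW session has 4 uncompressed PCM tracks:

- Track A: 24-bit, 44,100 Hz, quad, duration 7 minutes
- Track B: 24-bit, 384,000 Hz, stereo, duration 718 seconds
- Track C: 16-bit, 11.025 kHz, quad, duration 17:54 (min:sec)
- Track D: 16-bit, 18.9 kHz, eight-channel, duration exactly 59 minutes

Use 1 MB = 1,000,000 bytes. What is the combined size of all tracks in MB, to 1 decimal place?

Track A: 7 minutes = 420 s; 44,100 × 420 × 3 × 4 = 222,264,000 bytes.
Track B: 384,000 × 718 × 3 × 2 = 1,654,272,000 bytes.
Track C: 17:54 (min:sec) = 1,074 s; 11,025 × 1,074 × 2 × 4 = 94,726,800 bytes.
Track D: exactly 59 minutes = 3,540 s; 18,900 × 3,540 × 2 × 8 = 1,070,496,000 bytes.
Total = 3,041,758,800 bytes = 3041.8 MB.

3041.8 MB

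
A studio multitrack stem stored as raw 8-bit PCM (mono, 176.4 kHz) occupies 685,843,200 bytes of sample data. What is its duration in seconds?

3,888 seconds

Byte rate = 176,400 × 1 × 1 = 176,400 bytes/s.
Duration = 685,843,200 / 176,400 = 3,888 s.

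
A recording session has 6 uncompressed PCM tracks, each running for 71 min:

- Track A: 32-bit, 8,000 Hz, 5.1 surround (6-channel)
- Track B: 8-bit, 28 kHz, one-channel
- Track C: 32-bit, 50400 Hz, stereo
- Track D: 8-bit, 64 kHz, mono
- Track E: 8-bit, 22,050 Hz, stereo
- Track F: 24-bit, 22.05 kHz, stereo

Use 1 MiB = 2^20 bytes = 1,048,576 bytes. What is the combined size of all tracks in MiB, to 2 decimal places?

3508.51 MiB

71 min = 4,260 s.
Track A: 8,000 × 4,260 × 4 × 6 = 817,920,000 bytes.
Track B: 28,000 × 4,260 × 1 × 1 = 119,280,000 bytes.
Track C: 50,400 × 4,260 × 4 × 2 = 1,717,632,000 bytes.
Track D: 64,000 × 4,260 × 1 × 1 = 272,640,000 bytes.
Track E: 22,050 × 4,260 × 1 × 2 = 187,866,000 bytes.
Track F: 22,050 × 4,260 × 3 × 2 = 563,598,000 bytes.
Total = 3,678,936,000 bytes = 3508.51 MiB.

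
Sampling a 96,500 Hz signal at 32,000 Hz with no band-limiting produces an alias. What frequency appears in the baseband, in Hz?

500 Hz

Nyquist = 32,000/2 = 16,000 Hz; 96,500 Hz exceeds it.
Alias = |96,500 − 3×32,000| = |96,500 − 96,000| = 500 Hz.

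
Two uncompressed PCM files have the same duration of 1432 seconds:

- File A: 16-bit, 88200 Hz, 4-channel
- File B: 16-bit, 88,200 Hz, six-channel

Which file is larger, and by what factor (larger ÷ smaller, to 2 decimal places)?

File B, by a factor of 1.50

File A: 88,200 × 2 × 4 = 705,600 bytes/s.
File B: 88,200 × 2 × 6 = 1,058,400 bytes/s.
File B is larger; ratio = 1,515,628,800 / 1,010,419,200 = 1.50.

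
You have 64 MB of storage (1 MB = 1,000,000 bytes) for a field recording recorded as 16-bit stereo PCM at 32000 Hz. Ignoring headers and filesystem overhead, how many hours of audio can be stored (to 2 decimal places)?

0.14 hours

Uncompressed byte rate = 32,000 × 2 × 2 = 128,000 bytes/s.
Capacity = 64 × 1,000,000 = 64,000,000 bytes.
64,000,000 / 128,000 ≈ 500 s → 0.14 hours.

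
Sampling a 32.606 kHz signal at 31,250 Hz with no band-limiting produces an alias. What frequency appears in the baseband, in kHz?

Nyquist = 31,250/2 = 15,625 Hz; 32,606 Hz exceeds it.
Alias = |32,606 − 1×31,250| = |32,606 − 31,250| = 1,356 Hz = 1.356 kHz.

1.356 kHz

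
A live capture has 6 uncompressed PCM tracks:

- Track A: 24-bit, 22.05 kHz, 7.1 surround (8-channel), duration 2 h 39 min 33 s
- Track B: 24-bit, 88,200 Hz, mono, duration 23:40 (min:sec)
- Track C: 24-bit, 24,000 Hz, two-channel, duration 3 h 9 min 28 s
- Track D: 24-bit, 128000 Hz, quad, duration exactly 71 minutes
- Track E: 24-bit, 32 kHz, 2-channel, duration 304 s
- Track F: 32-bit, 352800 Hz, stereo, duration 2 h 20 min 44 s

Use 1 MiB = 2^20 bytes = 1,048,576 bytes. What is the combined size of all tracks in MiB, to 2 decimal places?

35775.02 MiB

Track A: 2 h 39 min 33 s = 9,573 s; 22,050 × 9,573 × 3 × 8 = 5,066,031,600 bytes.
Track B: 23:40 (min:sec) = 1,420 s; 88,200 × 1,420 × 3 × 1 = 375,732,000 bytes.
Track C: 3 h 9 min 28 s = 11,368 s; 24,000 × 11,368 × 3 × 2 = 1,636,992,000 bytes.
Track D: exactly 71 minutes = 4,260 s; 128,000 × 4,260 × 3 × 4 = 6,543,360,000 bytes.
Track E: 32,000 × 304 × 3 × 2 = 58,368,000 bytes.
Track F: 2 h 20 min 44 s = 8,444 s; 352,800 × 8,444 × 4 × 2 = 23,832,345,600 bytes.
Total = 37,512,829,200 bytes = 35775.02 MiB.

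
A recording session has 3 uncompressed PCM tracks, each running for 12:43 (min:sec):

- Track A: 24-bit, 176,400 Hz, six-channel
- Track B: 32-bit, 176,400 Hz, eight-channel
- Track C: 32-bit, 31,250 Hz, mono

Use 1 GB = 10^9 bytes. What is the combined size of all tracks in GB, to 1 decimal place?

6.8 GB

12:43 (min:sec) = 763 s.
Track A: 176,400 × 763 × 3 × 6 = 2,422,677,600 bytes.
Track B: 176,400 × 763 × 4 × 8 = 4,306,982,400 bytes.
Track C: 31,250 × 763 × 4 × 1 = 95,375,000 bytes.
Total = 6,825,035,000 bytes = 6.8 GB.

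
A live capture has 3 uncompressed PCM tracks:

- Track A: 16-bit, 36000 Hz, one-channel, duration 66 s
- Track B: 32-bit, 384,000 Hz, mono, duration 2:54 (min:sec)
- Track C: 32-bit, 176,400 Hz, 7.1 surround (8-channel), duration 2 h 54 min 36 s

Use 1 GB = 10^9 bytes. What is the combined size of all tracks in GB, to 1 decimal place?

Track A: 36,000 × 66 × 2 × 1 = 4,752,000 bytes.
Track B: 2:54 (min:sec) = 174 s; 384,000 × 174 × 4 × 1 = 267,264,000 bytes.
Track C: 2 h 54 min 36 s = 10,476 s; 176,400 × 10,476 × 4 × 8 = 59,134,924,800 bytes.
Total = 59,406,940,800 bytes = 59.4 GB.

59.4 GB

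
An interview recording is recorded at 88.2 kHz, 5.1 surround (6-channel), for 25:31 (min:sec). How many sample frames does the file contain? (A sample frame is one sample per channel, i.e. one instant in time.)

135,034,200 sample frames

25:31 (min:sec) = 1,531 s.
88,200 samples/s × 1,531 s = 135,034,200 frames.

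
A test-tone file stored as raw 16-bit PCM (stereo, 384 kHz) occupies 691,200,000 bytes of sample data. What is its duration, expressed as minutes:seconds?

Byte rate = 384,000 × 2 × 2 = 1,536,000 bytes/s.
Duration = 691,200,000 / 1,536,000 = 450 s.
450 s = 7:30.

7:30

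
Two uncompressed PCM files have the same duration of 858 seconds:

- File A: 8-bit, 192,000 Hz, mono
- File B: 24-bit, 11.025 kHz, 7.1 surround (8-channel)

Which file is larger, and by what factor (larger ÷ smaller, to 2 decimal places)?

File A: 192,000 × 1 × 1 = 192,000 bytes/s.
File B: 11,025 × 3 × 8 = 264,600 bytes/s.
File B is larger; ratio = 227,026,800 / 164,736,000 = 1.38.

File B, by a factor of 1.38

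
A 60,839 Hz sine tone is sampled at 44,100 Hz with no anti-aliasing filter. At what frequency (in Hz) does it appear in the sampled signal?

Nyquist = 44,100/2 = 22,050 Hz; 60,839 Hz exceeds it.
Alias = |60,839 − 1×44,100| = |60,839 − 44,100| = 16,739 Hz.

16,739 Hz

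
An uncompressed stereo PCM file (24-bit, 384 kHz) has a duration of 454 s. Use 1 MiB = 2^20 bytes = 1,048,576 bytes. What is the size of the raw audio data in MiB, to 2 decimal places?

997.56 MiB

Bytes = 384,000 samples/s × 454 s × 3 bytes/sample × 2 ch = 1,046,016,000 bytes.
1,046,016,000 / 1,048,576 = 997.56 MiB.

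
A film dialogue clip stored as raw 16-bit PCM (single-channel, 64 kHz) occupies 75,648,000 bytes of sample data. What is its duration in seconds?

591 seconds

Byte rate = 64,000 × 2 × 1 = 128,000 bytes/s.
Duration = 75,648,000 / 128,000 = 591 s.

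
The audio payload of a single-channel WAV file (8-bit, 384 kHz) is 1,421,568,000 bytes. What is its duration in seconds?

Byte rate = 384,000 × 1 × 1 = 384,000 bytes/s.
Duration = 1,421,568,000 / 384,000 = 3,702 s.

3,702 seconds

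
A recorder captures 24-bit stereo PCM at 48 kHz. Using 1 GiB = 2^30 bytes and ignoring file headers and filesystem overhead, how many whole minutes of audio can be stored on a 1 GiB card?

Uncompressed byte rate = 48,000 × 3 × 2 = 288,000 bytes/s.
Capacity = 1 × 1,073,741,824 = 1,073,741,824 bytes.
1,073,741,824 / 288,000 ≈ 3728.27 s → 62 minutes.

62 minutes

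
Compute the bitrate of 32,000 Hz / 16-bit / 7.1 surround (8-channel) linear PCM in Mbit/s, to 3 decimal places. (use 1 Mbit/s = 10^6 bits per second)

Bit rate = 32,000 × 16 × 8 = 4,096,000 bits/s.
= 4.096 Mbit/s.

4.096 Mbit/s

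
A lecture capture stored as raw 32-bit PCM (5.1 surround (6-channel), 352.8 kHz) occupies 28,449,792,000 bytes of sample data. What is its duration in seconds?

3,360 seconds

Byte rate = 352,800 × 4 × 6 = 8,467,200 bytes/s.
Duration = 28,449,792,000 / 8,467,200 = 3,360 s.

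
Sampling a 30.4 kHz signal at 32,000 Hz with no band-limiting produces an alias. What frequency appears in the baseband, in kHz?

Nyquist = 32,000/2 = 16,000 Hz; 30,400 Hz exceeds it.
Alias = |30,400 − 1×32,000| = |30,400 − 32,000| = 1,600 Hz = 1.6 kHz.

1.6 kHz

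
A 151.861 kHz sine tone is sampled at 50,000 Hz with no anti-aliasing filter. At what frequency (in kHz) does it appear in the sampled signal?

Nyquist = 50,000/2 = 25,000 Hz; 151,861 Hz exceeds it.
Alias = |151,861 − 3×50,000| = |151,861 − 150,000| = 1,861 Hz = 1.861 kHz.

1.861 kHz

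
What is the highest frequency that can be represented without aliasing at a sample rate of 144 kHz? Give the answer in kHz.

Nyquist frequency = sample rate / 2 = 144,000 / 2 = 72 kHz.

72 kHz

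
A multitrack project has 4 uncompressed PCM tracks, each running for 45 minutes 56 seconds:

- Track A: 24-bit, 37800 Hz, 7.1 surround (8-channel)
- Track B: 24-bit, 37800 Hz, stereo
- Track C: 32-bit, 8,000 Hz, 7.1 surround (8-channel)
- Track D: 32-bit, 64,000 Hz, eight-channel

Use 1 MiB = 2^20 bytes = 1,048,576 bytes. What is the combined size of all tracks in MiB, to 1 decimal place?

45 minutes 56 seconds = 2,756 s.
Track A: 37,800 × 2,756 × 3 × 8 = 2,500,243,200 bytes.
Track B: 37,800 × 2,756 × 3 × 2 = 625,060,800 bytes.
Track C: 8,000 × 2,756 × 4 × 8 = 705,536,000 bytes.
Track D: 64,000 × 2,756 × 4 × 8 = 5,644,288,000 bytes.
Total = 9,475,128,000 bytes = 9036.2 MiB.

9036.2 MiB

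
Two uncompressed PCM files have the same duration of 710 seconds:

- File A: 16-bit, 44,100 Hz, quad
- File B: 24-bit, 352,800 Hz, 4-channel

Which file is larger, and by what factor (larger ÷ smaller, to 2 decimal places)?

File B, by a factor of 12.00

File A: 44,100 × 2 × 4 = 352,800 bytes/s.
File B: 352,800 × 3 × 4 = 4,233,600 bytes/s.
File B is larger; ratio = 3,005,856,000 / 250,488,000 = 12.00.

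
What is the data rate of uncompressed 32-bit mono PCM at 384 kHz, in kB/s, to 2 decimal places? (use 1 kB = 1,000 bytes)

Bit rate = 384,000 × 32 × 1 = 12,288,000 bits/s.
12,288,000 / 8 = 1,536,000 B/s = 1536.00 kB/s.

1536.00 kB/s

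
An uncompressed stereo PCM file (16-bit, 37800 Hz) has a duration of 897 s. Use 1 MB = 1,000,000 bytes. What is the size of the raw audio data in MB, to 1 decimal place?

135.6 MB

Bytes = 37,800 samples/s × 897 s × 2 bytes/sample × 2 ch = 135,626,400 bytes.
135,626,400 / 1,000,000 = 135.6 MB.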